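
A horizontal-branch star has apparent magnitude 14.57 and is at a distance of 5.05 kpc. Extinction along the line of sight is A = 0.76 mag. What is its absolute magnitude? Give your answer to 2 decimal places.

M ≈ 0.29

d = 5.05 kpc = 5050 pc
5 log₁₀(d/10 pc) = 5 log₁₀(5050) − 5 = 13.516
M = m − 5 log₁₀(d/10) − A = 14.57 − 13.516 − 0.76 = 0.294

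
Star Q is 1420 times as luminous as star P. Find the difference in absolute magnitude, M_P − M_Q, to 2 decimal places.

Pogson: ΔM = −2.5 log₁₀(ratio) = −2.5 log₁₀(1420) = −2.5 × 3.1523 = -7.881
Star Q is brighter so has the smaller magnitude: M_P − M_Q is positive.

M_P − M_Q ≈ 7.88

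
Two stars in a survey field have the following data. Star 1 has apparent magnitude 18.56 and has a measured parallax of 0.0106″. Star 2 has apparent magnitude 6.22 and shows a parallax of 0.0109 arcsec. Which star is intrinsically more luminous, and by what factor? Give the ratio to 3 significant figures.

Star 1: d = 1/p = 1/0.0106″ = 94.34 pc
Star 1: M = m − 5 log₁₀ d + 5 = 18.56 − 5·1.9747 + 5 = 13.687
Star 2: d = 1/p = 1/0.0109″ = 91.74 pc
Star 2: M = m − 5 log₁₀ d + 5 = 6.22 − 5·1.9626 + 5 = 1.407
ΔM = M_1 − M_2 = 13.687 − (1.407) = 12.279; smaller M is more luminous → Star 2.
L ratio = 10^(0.4 |ΔM|) = 10^4.912 = 81610

Star 2 is more luminous, by a factor of 81600.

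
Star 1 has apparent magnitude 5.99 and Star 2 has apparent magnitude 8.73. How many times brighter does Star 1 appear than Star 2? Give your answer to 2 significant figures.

12

Magnitude difference = -2.74
Flux ratio = 10^(−0.4 Δm) = 10^(−0.4 × -2.74) = 10^1.096 = 12.47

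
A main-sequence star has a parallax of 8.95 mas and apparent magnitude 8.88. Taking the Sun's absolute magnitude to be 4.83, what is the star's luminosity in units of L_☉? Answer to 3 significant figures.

d = 1/p = 1000/8.95 mas = 111.7 pc
M = m − 5 log₁₀ d + 5 = 8.88 − 5·2.0482 + 5 = 3.639
M − M_☉ = 3.639 − 4.83 = -1.191
L/L_☉ = 10^(−0.4 × -1.191) = 2.995

L/L_☉ ≈ 2.99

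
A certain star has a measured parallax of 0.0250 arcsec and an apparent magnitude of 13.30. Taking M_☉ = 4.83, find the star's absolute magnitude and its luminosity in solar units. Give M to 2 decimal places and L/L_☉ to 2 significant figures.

M ≈ 10.29; L/L_☉ ≈ 6.5×10^-3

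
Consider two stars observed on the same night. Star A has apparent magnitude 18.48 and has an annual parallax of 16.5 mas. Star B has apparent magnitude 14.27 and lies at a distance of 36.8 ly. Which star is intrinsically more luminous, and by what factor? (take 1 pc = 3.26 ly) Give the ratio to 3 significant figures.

Star A: p = 16.5 mas = 0.0165″ → d = 1/p = 60.61 pc
Star A: M = m − 5 log₁₀ d + 5 = 18.48 − 5·1.7825 + 5 = 14.567
Star B: d = 36.8 ly / 3.26 = 11.29 pc
Star B: M = m − 5 log₁₀ d + 5 = 14.27 − 5·1.0526 + 5 = 14.007
ΔM = M_A − M_B = 14.567 − (14.007) = 0.561; smaller M is more luminous → Star B.
L ratio = 10^(0.4 |ΔM|) = 10^0.224 = 1.676

Star B is more luminous, by a factor of 1.68.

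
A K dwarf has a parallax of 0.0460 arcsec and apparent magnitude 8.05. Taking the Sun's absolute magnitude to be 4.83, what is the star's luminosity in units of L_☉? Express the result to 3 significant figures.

d = 1/p = 1/0.0460″ = 21.74 pc
M = m − 5 log₁₀ d + 5 = 8.05 − 5·1.3372 + 5 = 6.364
M − M_☉ = 6.364 − 4.83 = 1.534
L/L_☉ = 10^(−0.4 × 1.534) = 0.2435

L/L_☉ ≈ 0.243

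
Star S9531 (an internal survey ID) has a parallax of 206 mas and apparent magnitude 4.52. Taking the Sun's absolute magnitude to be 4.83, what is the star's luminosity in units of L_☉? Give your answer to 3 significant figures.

d = 1/p = 1000/206 mas = 4.854 pc
M = m − 5 log₁₀ d + 5 = 4.52 − 5·0.6861 + 5 = 6.089
M − M_☉ = 6.089 − 4.83 = 1.259
L/L_☉ = 10^(−0.4 × 1.259) = 0.3135

L/L_☉ ≈ 0.314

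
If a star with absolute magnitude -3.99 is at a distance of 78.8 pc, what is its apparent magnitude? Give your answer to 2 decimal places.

m ≈ 0.49

m = M + 5 log₁₀ d − 5 = -3.99 + 5·1.8965 − 5 = 0.493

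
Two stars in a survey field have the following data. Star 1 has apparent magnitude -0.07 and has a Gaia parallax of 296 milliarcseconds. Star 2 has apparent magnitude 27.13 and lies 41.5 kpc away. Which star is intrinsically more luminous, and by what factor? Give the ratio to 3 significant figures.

Star 1 is more luminous, by a factor of 503.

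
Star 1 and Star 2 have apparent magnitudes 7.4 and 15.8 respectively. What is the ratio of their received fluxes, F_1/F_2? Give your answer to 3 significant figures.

Δm = 7.4 − (15.8) = -8.4
Flux ratio = 10^(−0.4 Δm) = 10^(−0.4 × -8.4) = 10^3.360 = 2291

F_1/F_2 ≈ 2290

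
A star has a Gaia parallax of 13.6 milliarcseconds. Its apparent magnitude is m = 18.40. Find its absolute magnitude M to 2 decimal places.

M ≈ 14.07

p = 13.6 mas = 0.0136″ → d = 1/p = 73.53 pc
5 log₁₀(d/10 pc) = 5 log₁₀(73.53) − 5 = 4.332
M = m − 5 log₁₀(d/10) = 18.40 − 4.332 = 14.068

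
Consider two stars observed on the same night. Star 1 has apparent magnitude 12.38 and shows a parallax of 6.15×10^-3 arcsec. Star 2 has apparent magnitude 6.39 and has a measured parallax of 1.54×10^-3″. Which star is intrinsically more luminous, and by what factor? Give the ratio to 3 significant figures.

Star 2 is more luminous, by a factor of 3970.

Star 1: d = 1/p = 1/6.15×10^-3″ = 162.6 pc
Star 1: M = m − 5 log₁₀ d + 5 = 12.38 − 5·2.2111 + 5 = 6.324
Star 2: d = 1/p = 1/1.54×10^-3″ = 649.4 pc
Star 2: M = m − 5 log₁₀ d + 5 = 6.39 − 5·2.8125 + 5 = -2.672
ΔM = M_1 − M_2 = 6.324 − (-2.672) = 8.997; smaller M is more luminous → Star 2.
L ratio = 10^(0.4 |ΔM|) = 10^3.599 = 3969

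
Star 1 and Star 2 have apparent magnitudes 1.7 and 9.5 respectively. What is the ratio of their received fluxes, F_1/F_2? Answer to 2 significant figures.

Δm = 1.7 − (9.5) = -7.8
Flux ratio = 10^(−0.4 Δm) = 10^(−0.4 × -7.8) = 10^3.120 = 1318

F_1/F_2 ≈ 1300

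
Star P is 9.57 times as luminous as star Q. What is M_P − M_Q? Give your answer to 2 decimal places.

M_P − M_Q ≈ -2.45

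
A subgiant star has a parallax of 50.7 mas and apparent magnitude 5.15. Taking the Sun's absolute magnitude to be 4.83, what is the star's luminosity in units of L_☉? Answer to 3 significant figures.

d = 1/p = 1000/50.7 mas = 19.72 pc
M = m − 5 log₁₀ d + 5 = 5.15 − 5·1.2950 + 5 = 3.675
M − M_☉ = 3.675 − 4.83 = -1.155
L/L_☉ = 10^(−0.4 × -1.155) = 2.897

L/L_☉ ≈ 2.90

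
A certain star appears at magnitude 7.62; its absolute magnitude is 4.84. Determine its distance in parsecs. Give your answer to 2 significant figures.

d ≈ 36 pc

Distance modulus: m − M = 7.62 − (4.84) = 2.780
m − M = 5 log₁₀ d − 5
log₁₀ d = (m − M)/5 + 1 = 1.5560
d = 10^1.5560 = 35.97 pc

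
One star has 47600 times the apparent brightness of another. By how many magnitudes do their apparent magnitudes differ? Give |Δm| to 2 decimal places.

Pogson: Δm = −2.5 log₁₀(ratio) = −2.5 log₁₀(47600) = −2.5 × 4.6776 = -11.694

|Δm| ≈ 11.69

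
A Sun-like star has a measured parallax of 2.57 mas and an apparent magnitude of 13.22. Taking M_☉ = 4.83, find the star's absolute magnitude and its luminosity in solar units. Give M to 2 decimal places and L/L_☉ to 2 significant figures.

d = 1/p = 1000/2.57 mas = 389.1 pc
M = m − 5 log₁₀ d + 5 = 13.22 − 5·2.5901 + 5 = 5.270
M − M_☉ = 5.270 − 4.83 = 0.440
L/L_☉ = 10^(−0.4 × 0.440) = 0.6670

M ≈ 5.27; L/L_☉ ≈ 0.67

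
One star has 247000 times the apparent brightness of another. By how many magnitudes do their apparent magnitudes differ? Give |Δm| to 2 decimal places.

|Δm| ≈ 13.48

Pogson: Δm = −2.5 log₁₀(ratio) = −2.5 log₁₀(247000) = −2.5 × 5.3927 = -13.482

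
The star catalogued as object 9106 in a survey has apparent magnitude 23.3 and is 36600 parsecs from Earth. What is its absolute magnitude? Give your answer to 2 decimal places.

5 log₁₀(d/10 pc) = 5 log₁₀(36600) − 5 = 17.817
M = m − 5 log₁₀(d/10) = 23.3 − 17.817 = 5.483

M ≈ 5.48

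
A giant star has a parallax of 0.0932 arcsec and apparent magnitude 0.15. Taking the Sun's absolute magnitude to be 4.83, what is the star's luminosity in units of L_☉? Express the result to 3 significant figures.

L/L_☉ ≈ 85.7

d = 1/p = 1/0.0932″ = 10.73 pc
M = m − 5 log₁₀ d + 5 = 0.15 − 5·1.0306 + 5 = -0.003
M − M_☉ = -0.003 − 4.83 = -4.833
L/L_☉ = 10^(−0.4 × -4.833) = 85.74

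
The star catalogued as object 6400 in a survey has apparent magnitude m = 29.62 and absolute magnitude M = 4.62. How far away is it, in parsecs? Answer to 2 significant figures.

d ≈ 1.0×10^6 pc

Distance modulus: m − M = 29.62 − (4.62) = 25.000
m − M = 5 log₁₀ d − 5
log₁₀ d = (m − M)/5 + 1 = 6.0000
d = 10^6.0000 = 1.000×10^6 pc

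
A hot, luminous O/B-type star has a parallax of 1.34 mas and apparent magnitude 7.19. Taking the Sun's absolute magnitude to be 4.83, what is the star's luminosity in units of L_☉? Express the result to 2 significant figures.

d = 1/p = 1000/1.34 mas = 746.3 pc
M = m − 5 log₁₀ d + 5 = 7.19 − 5·2.8729 + 5 = -2.174
M − M_☉ = -2.174 − 4.83 = -7.004
L/L_☉ = 10^(−0.4 × -7.004) = 633.6

L/L_☉ ≈ 630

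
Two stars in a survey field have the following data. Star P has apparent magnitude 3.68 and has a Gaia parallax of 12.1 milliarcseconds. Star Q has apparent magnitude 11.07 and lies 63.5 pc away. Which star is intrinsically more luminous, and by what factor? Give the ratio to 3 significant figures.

Star P is more luminous, by a factor of 1530.

Star P: p = 12.1 mas = 0.0121″ → d = 1/p = 82.64 pc
Star P: M = m − 5 log₁₀ d + 5 = 3.68 − 5·1.9172 + 5 = -0.906
Star Q: M = m − 5 log₁₀ d + 5 = 11.07 − 5·1.8028 + 5 = 7.056
ΔM = M_P − M_Q = -0.906 − (7.056) = -7.962; smaller M is more luminous → Star P.
L ratio = 10^(0.4 |ΔM|) = 10^3.185 = 1531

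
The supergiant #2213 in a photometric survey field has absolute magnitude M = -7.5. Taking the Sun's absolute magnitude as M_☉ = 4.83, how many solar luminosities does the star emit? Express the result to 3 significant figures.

L/L_☉ ≈ 85500

M − M_☉ = -7.5 − 4.83 = -12.330
L/L_☉ = 10^(−0.4 (M − M_☉)) = 10^4.932 = 85510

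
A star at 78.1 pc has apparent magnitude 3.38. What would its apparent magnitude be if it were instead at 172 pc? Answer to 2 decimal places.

m ≈ 5.09

Flux ∝ 1/d², so Δm = 5 log₁₀(d₂/d₁) = 5 log₁₀(172/78.1) = 1.714
m₂ = m₁ + Δm = 3.38 + (1.714) = 5.094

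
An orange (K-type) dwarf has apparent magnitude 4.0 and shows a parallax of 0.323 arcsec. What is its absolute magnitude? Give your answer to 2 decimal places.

d = 1/p = 1/0.323″ = 3.096 pc
5 log₁₀(d/10 pc) = 5 log₁₀(3.096) − 5 = -2.546
M = m − 5 log₁₀(d/10) = 4.0 + 2.546 = 6.546

M ≈ 6.55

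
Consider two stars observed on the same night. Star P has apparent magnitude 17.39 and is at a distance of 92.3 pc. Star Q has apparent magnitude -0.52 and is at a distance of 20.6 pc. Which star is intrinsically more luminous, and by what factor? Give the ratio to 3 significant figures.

Star P: M = m − 5 log₁₀ d + 5 = 17.39 − 5·1.9652 + 5 = 12.564
Star Q: M = m − 5 log₁₀ d + 5 = -0.52 − 5·1.3139 + 5 = -2.089
ΔM = M_P − M_Q = 12.564 − (-2.089) = 14.653; smaller M is more luminous → Star Q.
L ratio = 10^(0.4 |ΔM|) = 10^5.861 = 726700

Star Q is more luminous, by a factor of 727000.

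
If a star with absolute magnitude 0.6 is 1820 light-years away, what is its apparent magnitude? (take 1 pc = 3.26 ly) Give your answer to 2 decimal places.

d = 1820 ly / 3.26 = 558.3 pc
m = M + 5 log₁₀ d − 5 = 0.6 + 5·2.7469 − 5 = 9.334

m ≈ 9.33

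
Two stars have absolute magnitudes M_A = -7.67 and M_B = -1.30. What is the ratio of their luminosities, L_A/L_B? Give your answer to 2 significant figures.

ΔM = M_A − M_B = -6.37
L_A/L_B = 10^(−0.4 ΔM) = 10^2.548 = 353.2

L_A/L_B ≈ 350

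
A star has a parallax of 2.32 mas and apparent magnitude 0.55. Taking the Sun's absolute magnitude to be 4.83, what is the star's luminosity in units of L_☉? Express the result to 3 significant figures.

d = 1/p = 1000/2.32 mas = 431.0 pc
M = m − 5 log₁₀ d + 5 = 0.55 − 5·2.6345 + 5 = -7.623
M − M_☉ = -7.623 − 4.83 = -12.453
L/L_☉ = 10^(−0.4 × -12.453) = 95720

L/L_☉ ≈ 95700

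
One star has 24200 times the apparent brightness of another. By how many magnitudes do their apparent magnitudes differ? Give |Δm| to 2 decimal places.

|Δm| ≈ 10.96

Pogson: Δm = −2.5 log₁₀(ratio) = −2.5 log₁₀(24200) = −2.5 × 4.3838 = -10.960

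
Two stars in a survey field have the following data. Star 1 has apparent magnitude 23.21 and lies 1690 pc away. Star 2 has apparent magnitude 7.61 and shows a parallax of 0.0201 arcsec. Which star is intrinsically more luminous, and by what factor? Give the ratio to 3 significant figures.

Star 2 is more luminous, by a factor of 1510.

Star 1: M = m − 5 log₁₀ d + 5 = 23.21 − 5·3.2279 + 5 = 12.071
Star 2: d = 1/p = 1/0.0201″ = 49.75 pc
Star 2: M = m − 5 log₁₀ d + 5 = 7.61 − 5·1.6968 + 5 = 4.126
ΔM = M_1 − M_2 = 12.071 − (4.126) = 7.945; smaller M is more luminous → Star 2.
L ratio = 10^(0.4 |ΔM|) = 10^3.178 = 1506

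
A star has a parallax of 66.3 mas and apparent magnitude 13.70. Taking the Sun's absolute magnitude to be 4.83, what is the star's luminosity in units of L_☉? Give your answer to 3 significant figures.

d = 1/p = 1000/66.3 mas = 15.08 pc
M = m − 5 log₁₀ d + 5 = 13.70 − 5·1.1785 + 5 = 12.808
M − M_☉ = 12.808 − 4.83 = 7.978
L/L_☉ = 10^(−0.4 × 7.978) = 6.441×10^-4

L/L_☉ ≈ 6.44×10^-4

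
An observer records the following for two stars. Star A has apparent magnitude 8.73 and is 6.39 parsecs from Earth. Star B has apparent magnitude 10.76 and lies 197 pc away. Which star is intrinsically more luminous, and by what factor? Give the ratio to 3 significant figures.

Star A: M = m − 5 log₁₀ d + 5 = 8.73 − 5·0.8055 + 5 = 9.702
Star B: M = m − 5 log₁₀ d + 5 = 10.76 − 5·2.2945 + 5 = 4.288
ΔM = M_A − M_B = 9.702 − (4.288) = 5.415; smaller M is more luminous → Star B.
L ratio = 10^(0.4 |ΔM|) = 10^2.166 = 146.5

Star B is more luminous, by a factor of 147.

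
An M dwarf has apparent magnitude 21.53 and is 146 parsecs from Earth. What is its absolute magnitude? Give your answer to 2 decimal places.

5 log₁₀(d/10 pc) = 5 log₁₀(146.0) − 5 = 5.822
M = m − 5 log₁₀(d/10) = 21.53 − 5.822 = 15.708

M ≈ 15.71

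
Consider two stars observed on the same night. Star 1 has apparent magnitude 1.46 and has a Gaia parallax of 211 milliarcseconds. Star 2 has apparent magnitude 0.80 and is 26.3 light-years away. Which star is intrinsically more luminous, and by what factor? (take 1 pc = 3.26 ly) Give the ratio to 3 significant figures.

Star 2 is more luminous, by a factor of 5.32.

Star 1: p = 211 mas = 0.211″ → d = 1/p = 4.739 pc
Star 1: M = m − 5 log₁₀ d + 5 = 1.46 − 5·0.6757 + 5 = 3.081
Star 2: d = 26.3 ly / 3.26 = 8.067 pc
Star 2: M = m − 5 log₁₀ d + 5 = 0.80 − 5·0.9067 + 5 = 1.266
ΔM = M_1 − M_2 = 3.081 − (1.266) = 1.815; smaller M is more luminous → Star 2.
L ratio = 10^(0.4 |ΔM|) = 10^0.726 = 5.322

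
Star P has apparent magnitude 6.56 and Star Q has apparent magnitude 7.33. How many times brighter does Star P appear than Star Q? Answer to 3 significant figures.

2.03

Δm = 6.56 − (7.33) = -0.77
Flux ratio = 10^(−0.4 Δm) = 10^(−0.4 × -0.77) = 10^0.308 = 2.032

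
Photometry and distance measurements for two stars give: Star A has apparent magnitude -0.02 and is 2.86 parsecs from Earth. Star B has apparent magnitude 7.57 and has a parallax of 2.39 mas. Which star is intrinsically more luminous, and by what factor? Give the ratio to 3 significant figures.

Star A: M = m − 5 log₁₀ d + 5 = -0.02 − 5·0.4564 + 5 = 2.698
Star B: p = 2.39 mas = 2.39×10^-3″ → d = 1/p = 418.4 pc
Star B: M = m − 5 log₁₀ d + 5 = 7.57 − 5·2.6216 + 5 = -0.538
ΔM = M_A − M_B = 2.698 − (-0.538) = 3.236; smaller M is more luminous → Star B.
L ratio = 10^(0.4 |ΔM|) = 10^1.294 = 19.70

Star B is more luminous, by a factor of 19.7.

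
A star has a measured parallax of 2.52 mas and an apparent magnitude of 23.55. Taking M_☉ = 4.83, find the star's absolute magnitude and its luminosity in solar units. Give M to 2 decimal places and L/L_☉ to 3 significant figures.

d = 1/p = 1000/2.52 mas = 396.8 pc
M = m − 5 log₁₀ d + 5 = 23.55 − 5·2.5986 + 5 = 15.557
M − M_☉ = 15.557 − 4.83 = 10.727
L/L_☉ = 10^(−0.4 × 10.727) = 5.119×10^-5

M ≈ 15.56; L/L_☉ ≈ 5.12×10^-5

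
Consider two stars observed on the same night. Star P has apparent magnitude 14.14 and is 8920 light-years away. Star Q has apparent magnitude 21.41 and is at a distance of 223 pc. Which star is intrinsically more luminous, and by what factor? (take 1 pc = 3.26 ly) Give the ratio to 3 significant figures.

Star P: d = 8920 ly / 3.26 = 2736 pc
Star P: M = m − 5 log₁₀ d + 5 = 14.14 − 5·3.4371 + 5 = 1.954
Star Q: M = m − 5 log₁₀ d + 5 = 21.41 − 5·2.3483 + 5 = 14.668
ΔM = M_P − M_Q = 1.954 − (14.668) = -12.714; smaller M is more luminous → Star P.
L ratio = 10^(0.4 |ΔM|) = 10^5.086 = 121800

Star P is more luminous, by a factor of 122000.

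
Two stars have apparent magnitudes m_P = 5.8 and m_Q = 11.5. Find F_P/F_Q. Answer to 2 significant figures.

F_P/F_Q ≈ 190

Magnitude difference = -5.7
Flux ratio = 10^(−0.4 Δm) = 10^(−0.4 × -5.7) = 10^2.280 = 190.5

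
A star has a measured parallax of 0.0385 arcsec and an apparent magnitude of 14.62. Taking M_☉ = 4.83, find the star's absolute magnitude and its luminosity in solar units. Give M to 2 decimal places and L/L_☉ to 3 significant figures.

M ≈ 12.55; L/L_☉ ≈ 8.19×10^-4

d = 1/p = 1/0.0385″ = 25.97 pc
M = m − 5 log₁₀ d + 5 = 14.62 − 5·1.4145 + 5 = 12.547
M − M_☉ = 12.547 − 4.83 = 7.717
L/L_☉ = 10^(−0.4 × 7.717) = 8.186×10^-4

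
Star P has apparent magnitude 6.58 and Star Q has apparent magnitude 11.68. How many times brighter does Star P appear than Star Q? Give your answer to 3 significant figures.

110

Δm = 6.58 − (11.68) = -5.10
Flux ratio = 10^(−0.4 Δm) = 10^(−0.4 × -5.10) = 10^2.040 = 109.6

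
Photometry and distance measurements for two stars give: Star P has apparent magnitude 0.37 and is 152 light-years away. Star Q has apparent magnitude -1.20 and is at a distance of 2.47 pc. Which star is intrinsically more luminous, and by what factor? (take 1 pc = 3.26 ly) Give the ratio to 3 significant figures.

Star P is more luminous, by a factor of 83.9.

Star P: d = 152 ly / 3.26 = 46.63 pc
Star P: M = m − 5 log₁₀ d + 5 = 0.37 − 5·1.6686 + 5 = -2.973
Star Q: M = m − 5 log₁₀ d + 5 = -1.20 − 5·0.3927 + 5 = 1.837
ΔM = M_P − M_Q = -2.973 − (1.837) = -4.810; smaller M is more luminous → Star P.
L ratio = 10^(0.4 |ΔM|) = 10^1.924 = 83.92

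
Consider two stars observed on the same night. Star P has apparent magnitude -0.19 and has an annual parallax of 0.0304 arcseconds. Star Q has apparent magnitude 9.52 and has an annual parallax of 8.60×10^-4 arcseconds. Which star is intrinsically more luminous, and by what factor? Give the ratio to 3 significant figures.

Star P is more luminous, by a factor of 6.13.

Star P: d = 1/p = 1/0.0304″ = 32.89 pc
Star P: M = m − 5 log₁₀ d + 5 = -0.19 − 5·1.5171 + 5 = -2.776
Star Q: d = 1/p = 1/8.60×10^-4″ = 1163 pc
Star Q: M = m − 5 log₁₀ d + 5 = 9.52 − 5·3.0655 + 5 = -0.808
ΔM = M_P − M_Q = -2.776 − (-0.808) = -1.968; smaller M is more luminous → Star P.
L ratio = 10^(0.4 |ΔM|) = 10^0.787 = 6.127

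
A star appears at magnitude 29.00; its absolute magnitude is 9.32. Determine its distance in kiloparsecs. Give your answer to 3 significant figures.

Distance modulus: m − M = 29.00 − (9.32) = 19.680
m − M = 5 log₁₀ d − 5
log₁₀ d = (m − M)/5 + 1 = 4.9360
d = 10^4.9360 = 86300 pc
= 86.30 kpc

d ≈ 86.3 kpc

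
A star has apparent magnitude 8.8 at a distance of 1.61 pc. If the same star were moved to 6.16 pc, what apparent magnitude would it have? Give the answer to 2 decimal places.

m ≈ 11.71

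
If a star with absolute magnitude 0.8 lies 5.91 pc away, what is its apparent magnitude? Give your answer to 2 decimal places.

m ≈ -0.34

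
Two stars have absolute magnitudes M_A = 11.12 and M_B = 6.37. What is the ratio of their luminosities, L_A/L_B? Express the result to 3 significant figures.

L_A/L_B ≈ 0.0126

ΔM = M_A − M_B = 4.75
L_A/L_B = 10^(−0.4 ΔM) = 10^-1.900 = 0.01259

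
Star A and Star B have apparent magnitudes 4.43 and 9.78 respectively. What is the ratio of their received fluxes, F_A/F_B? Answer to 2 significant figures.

F_A/F_B ≈ 140

Magnitude difference = -5.35
Flux ratio = 10^(−0.4 Δm) = 10^(−0.4 × -5.35) = 10^2.140 = 138.0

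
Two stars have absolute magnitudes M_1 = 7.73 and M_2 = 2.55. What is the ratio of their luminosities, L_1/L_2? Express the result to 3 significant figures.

L_1/L_2 ≈ 8.47×10^-3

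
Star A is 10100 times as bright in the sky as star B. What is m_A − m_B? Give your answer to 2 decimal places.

m_A − m_B ≈ -10.01

Pogson: Δm = −2.5 log₁₀(ratio) = −2.5 log₁₀(10100) = −2.5 × 4.0043 = -10.011
Star A is brighter, so it has the smaller magnitude: the difference is negative.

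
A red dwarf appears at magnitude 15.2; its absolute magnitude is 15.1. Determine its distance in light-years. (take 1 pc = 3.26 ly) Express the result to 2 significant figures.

Distance modulus: m − M = 15.2 − (15.1) = 0.100
m − M = 5 log₁₀ d − 5
log₁₀ d = (m − M)/5 + 1 = 1.0200
d = 10^1.0200 = 10.47 pc
= 34.14 ly

d ≈ 34 ly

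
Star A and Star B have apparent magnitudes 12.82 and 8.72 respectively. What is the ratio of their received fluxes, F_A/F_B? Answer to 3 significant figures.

F_A/F_B ≈ 0.0229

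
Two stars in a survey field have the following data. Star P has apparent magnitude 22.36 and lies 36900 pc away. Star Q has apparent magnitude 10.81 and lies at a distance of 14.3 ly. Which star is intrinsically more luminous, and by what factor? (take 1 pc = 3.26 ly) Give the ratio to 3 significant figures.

Star P is more luminous, by a factor of 1700.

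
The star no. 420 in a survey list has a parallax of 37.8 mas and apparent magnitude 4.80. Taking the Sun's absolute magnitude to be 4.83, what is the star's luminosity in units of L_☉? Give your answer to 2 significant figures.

L/L_☉ ≈ 7.2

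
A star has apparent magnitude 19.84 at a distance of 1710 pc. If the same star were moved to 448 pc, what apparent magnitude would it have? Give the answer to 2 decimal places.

m ≈ 16.93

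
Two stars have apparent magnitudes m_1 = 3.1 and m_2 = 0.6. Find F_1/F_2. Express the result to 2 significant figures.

Δm = 3.1 − (0.6) = 2.5
Flux ratio = 10^(−0.4 Δm) = 10^(−0.4 × 2.5) = 10^-1.000 = 0.1000

F_1/F_2 ≈ 0.10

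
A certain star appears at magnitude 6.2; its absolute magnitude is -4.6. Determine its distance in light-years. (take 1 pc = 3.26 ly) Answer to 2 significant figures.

d ≈ 4700 ly

Distance modulus: m − M = 6.2 − (-4.6) = 10.800
m − M = 5 log₁₀ d − 5
log₁₀ d = (m − M)/5 + 1 = 3.1600
d = 10^3.1600 = 1445 pc
= 4712 ly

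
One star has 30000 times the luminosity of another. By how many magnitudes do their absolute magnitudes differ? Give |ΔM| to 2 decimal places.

|ΔM| ≈ 11.19

Pogson: ΔM = −2.5 log₁₀(ratio) = −2.5 log₁₀(30000) = −2.5 × 4.4771 = -11.193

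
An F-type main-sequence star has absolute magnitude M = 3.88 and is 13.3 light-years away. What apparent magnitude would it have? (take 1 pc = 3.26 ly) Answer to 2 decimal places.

m ≈ 1.93

d = 13.3 ly / 3.26 = 4.080 pc
m = M + 5 log₁₀ d − 5 = 3.88 + 5·0.6106 − 5 = 1.933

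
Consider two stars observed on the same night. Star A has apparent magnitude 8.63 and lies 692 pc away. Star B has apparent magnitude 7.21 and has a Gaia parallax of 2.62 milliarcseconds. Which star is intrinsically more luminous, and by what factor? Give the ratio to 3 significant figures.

Star A: M = m − 5 log₁₀ d + 5 = 8.63 − 5·2.8401 + 5 = -0.571
Star B: p = 2.62 mas = 2.62×10^-3″ → d = 1/p = 381.7 pc
Star B: M = m − 5 log₁₀ d + 5 = 7.21 − 5·2.5817 + 5 = -0.698
ΔM = M_A − M_B = -0.571 − (-0.698) = 0.128; smaller M is more luminous → Star B.
L ratio = 10^(0.4 |ΔM|) = 10^0.051 = 1.125

Star B is more luminous, by a factor of 1.13.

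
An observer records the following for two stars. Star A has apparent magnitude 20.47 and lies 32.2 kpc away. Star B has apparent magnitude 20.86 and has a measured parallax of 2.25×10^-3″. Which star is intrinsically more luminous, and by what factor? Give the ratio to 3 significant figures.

Star A: d = 32.2 kpc = 32200 pc
Star A: M = m − 5 log₁₀ d + 5 = 20.47 − 5·4.5079 + 5 = 2.931
Star B: d = 1/p = 1/2.25×10^-3″ = 444.4 pc
Star B: M = m − 5 log₁₀ d + 5 = 20.86 − 5·2.6478 + 5 = 12.621
ΔM = M_A − M_B = 2.931 − (12.621) = -9.690; smaller M is more luminous → Star A.
L ratio = 10^(0.4 |ΔM|) = 10^3.876 = 7518

Star A is more luminous, by a factor of 7520.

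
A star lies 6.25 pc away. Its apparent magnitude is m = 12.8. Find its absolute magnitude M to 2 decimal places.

M ≈ 13.82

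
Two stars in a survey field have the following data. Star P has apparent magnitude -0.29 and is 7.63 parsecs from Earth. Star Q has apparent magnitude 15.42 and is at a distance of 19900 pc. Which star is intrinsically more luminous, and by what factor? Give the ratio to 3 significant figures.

Star Q is more luminous, by a factor of 3.54.

Star P: M = m − 5 log₁₀ d + 5 = -0.29 − 5·0.8825 + 5 = 0.297
Star Q: M = m − 5 log₁₀ d + 5 = 15.42 − 5·4.2989 + 5 = -1.074
ΔM = M_P − M_Q = 0.297 − (-1.074) = 1.372; smaller M is more luminous → Star Q.
L ratio = 10^(0.4 |ΔM|) = 10^0.549 = 3.537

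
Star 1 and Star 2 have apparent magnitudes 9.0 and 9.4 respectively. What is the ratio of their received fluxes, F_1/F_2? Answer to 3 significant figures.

F_1/F_2 ≈ 1.45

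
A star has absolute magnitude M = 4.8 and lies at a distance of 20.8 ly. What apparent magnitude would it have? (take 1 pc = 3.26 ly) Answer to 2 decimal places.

m ≈ 3.82

d = 20.8 ly / 3.26 = 6.380 pc
m = M + 5 log₁₀ d − 5 = 4.8 + 5·0.8048 − 5 = 3.824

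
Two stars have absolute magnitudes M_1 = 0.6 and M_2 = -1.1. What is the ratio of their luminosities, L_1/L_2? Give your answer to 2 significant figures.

L_1/L_2 ≈ 0.21

ΔM = M_1 − M_2 = 1.7
L_1/L_2 = 10^(−0.4 ΔM) = 10^-0.680 = 0.2089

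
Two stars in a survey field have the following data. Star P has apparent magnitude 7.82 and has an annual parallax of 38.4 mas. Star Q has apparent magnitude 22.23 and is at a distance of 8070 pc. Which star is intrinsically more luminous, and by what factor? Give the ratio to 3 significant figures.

Star P is more luminous, by a factor of 6.05.

Star P: p = 38.4 mas = 0.0384″ → d = 1/p = 26.04 pc
Star P: M = m − 5 log₁₀ d + 5 = 7.82 − 5·1.4157 + 5 = 5.742
Star Q: M = m − 5 log₁₀ d + 5 = 22.23 − 5·3.9069 + 5 = 7.696
ΔM = M_P − M_Q = 5.742 − (7.696) = -1.954; smaller M is more luminous → Star P.
L ratio = 10^(0.4 |ΔM|) = 10^0.782 = 6.048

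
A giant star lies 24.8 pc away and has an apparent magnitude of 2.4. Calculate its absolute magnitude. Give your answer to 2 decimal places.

5 log₁₀(d/10 pc) = 5 log₁₀(24.80) − 5 = 1.972
M = m − 5 log₁₀(d/10) = 2.4 − 1.972 = 0.428

M ≈ 0.43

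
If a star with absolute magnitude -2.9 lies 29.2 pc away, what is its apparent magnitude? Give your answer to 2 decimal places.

m = M + 5 log₁₀ d − 5 = -2.9 + 5·1.4654 − 5 = -0.573

m ≈ -0.57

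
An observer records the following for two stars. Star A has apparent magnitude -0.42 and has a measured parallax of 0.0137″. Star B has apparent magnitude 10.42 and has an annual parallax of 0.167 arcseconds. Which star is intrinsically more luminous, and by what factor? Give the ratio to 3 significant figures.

Star A is more luminous, by a factor of 3.22×10^6.

Star A: d = 1/p = 1/0.0137″ = 72.99 pc
Star A: M = m − 5 log₁₀ d + 5 = -0.42 − 5·1.8633 + 5 = -4.736
Star B: d = 1/p = 1/0.167″ = 5.988 pc
Star B: M = m − 5 log₁₀ d + 5 = 10.42 − 5·0.7773 + 5 = 11.534
ΔM = M_A − M_B = -4.736 − (11.534) = -16.270; smaller M is more luminous → Star A.
L ratio = 10^(0.4 |ΔM|) = 10^6.508 = 3.221×10^6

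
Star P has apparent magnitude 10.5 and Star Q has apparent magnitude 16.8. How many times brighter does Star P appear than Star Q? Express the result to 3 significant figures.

Magnitude difference = -6.3
Flux ratio = 10^(−0.4 Δm) = 10^(−0.4 × -6.3) = 10^2.520 = 331.1

331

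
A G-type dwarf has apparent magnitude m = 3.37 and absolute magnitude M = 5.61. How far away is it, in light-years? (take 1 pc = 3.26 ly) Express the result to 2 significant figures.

Distance modulus: m − M = 3.37 − (5.61) = -2.240
m − M = 5 log₁₀ d − 5
log₁₀ d = (m − M)/5 + 1 = 0.5520
d = 10^0.5520 = 3.565 pc
= 11.62 ly

d ≈ 12 ly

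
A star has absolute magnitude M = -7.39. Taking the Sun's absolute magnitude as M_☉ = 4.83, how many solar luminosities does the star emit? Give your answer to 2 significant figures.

L/L_☉ ≈ 77000

M − M_☉ = -7.39 − 4.83 = -12.220
L/L_☉ = 10^(−0.4 (M − M_☉)) = 10^4.888 = 77270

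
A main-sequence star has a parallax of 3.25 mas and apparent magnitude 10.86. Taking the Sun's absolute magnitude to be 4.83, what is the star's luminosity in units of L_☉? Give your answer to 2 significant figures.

L/L_☉ ≈ 3.7

d = 1/p = 1000/3.25 mas = 307.7 pc
M = m − 5 log₁₀ d + 5 = 10.86 − 5·2.4881 + 5 = 3.419
M − M_☉ = 3.419 − 4.83 = -1.411
L/L_☉ = 10^(−0.4 × -1.411) = 3.666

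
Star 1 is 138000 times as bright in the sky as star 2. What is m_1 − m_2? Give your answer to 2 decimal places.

Pogson: Δm = −2.5 log₁₀(ratio) = −2.5 log₁₀(138000) = −2.5 × 5.1399 = -12.850
Star 1 is brighter, so it has the smaller magnitude: the difference is negative.

m_1 − m_2 ≈ -12.85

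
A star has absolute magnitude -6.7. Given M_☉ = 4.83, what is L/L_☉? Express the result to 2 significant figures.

M − M_☉ = -6.7 − 4.83 = -11.530
L/L_☉ = 10^(−0.4 (M − M_☉)) = 10^4.612 = 40930

L/L_☉ ≈ 41000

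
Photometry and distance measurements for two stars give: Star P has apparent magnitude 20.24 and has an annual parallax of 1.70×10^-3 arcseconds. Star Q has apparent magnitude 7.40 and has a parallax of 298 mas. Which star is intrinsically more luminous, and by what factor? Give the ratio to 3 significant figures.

Star P: d = 1/p = 1/1.70×10^-3″ = 588.2 pc
Star P: M = m − 5 log₁₀ d + 5 = 20.24 − 5·2.7696 + 5 = 11.392
Star Q: p = 298 mas = 0.298″ → d = 1/p = 3.356 pc
Star Q: M = m − 5 log₁₀ d + 5 = 7.40 − 5·0.5258 + 5 = 9.771
ΔM = M_P − M_Q = 11.392 − (9.771) = 1.621; smaller M is more luminous → Star Q.
L ratio = 10^(0.4 |ΔM|) = 10^0.648 = 4.451

Star Q is more luminous, by a factor of 4.45.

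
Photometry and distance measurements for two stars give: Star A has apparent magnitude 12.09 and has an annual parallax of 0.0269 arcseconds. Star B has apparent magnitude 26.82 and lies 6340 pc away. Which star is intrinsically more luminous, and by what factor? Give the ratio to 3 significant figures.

Star A is more luminous, by a factor of 26.8.

Star A: d = 1/p = 1/0.0269″ = 37.17 pc
Star A: M = m − 5 log₁₀ d + 5 = 12.09 − 5·1.5702 + 5 = 9.239
Star B: M = m − 5 log₁₀ d + 5 = 26.82 − 5·3.8021 + 5 = 12.810
ΔM = M_A − M_B = 9.239 − (12.810) = -3.571; smaller M is more luminous → Star A.
L ratio = 10^(0.4 |ΔM|) = 10^1.428 = 26.81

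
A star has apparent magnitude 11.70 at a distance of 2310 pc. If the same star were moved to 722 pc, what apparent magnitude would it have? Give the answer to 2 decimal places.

Flux ∝ 1/d², so Δm = 5 log₁₀(d₂/d₁) = 5 log₁₀(722/2310) = -2.525
m₂ = m₁ + Δm = 11.70 + (-2.525) = 9.175

m ≈ 9.17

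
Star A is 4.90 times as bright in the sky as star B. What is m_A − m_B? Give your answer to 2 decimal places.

Pogson: Δm = −2.5 log₁₀(ratio) = −2.5 log₁₀(4.90) = −2.5 × 0.6902 = -1.725
Star A is brighter, so it has the smaller magnitude: the difference is negative.

m_A − m_B ≈ -1.73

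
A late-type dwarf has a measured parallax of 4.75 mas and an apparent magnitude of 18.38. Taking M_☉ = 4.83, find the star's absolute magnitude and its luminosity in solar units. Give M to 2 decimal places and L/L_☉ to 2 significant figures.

M ≈ 11.76; L/L_☉ ≈ 1.7×10^-3

d = 1/p = 1000/4.75 mas = 210.5 pc
M = m − 5 log₁₀ d + 5 = 18.38 − 5·2.3233 + 5 = 11.763
M − M_☉ = 11.763 − 4.83 = 6.933
L/L_☉ = 10^(−0.4 × 6.933) = 1.685×10^-3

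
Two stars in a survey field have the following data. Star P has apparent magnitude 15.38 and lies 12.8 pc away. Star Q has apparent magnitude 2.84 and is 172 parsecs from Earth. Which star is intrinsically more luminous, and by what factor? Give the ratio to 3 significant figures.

Star P: M = m − 5 log₁₀ d + 5 = 15.38 − 5·1.1072 + 5 = 14.844
Star Q: M = m − 5 log₁₀ d + 5 = 2.84 − 5·2.2355 + 5 = -3.338
ΔM = M_P − M_Q = 14.844 − (-3.338) = 18.182; smaller M is more luminous → Star Q.
L ratio = 10^(0.4 |ΔM|) = 10^7.273 = 1.873×10^7

Star Q is more luminous, by a factor of 1.87×10^7.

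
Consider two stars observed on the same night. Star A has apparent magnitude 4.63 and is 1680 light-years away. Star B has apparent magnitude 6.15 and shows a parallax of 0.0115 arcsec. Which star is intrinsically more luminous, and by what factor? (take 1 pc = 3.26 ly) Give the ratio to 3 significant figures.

Star A is more luminous, by a factor of 142.

Star A: d = 1680 ly / 3.26 = 515.3 pc
Star A: M = m − 5 log₁₀ d + 5 = 4.63 − 5·2.7121 + 5 = -3.930
Star B: d = 1/p = 1/0.0115″ = 86.96 pc
Star B: M = m − 5 log₁₀ d + 5 = 6.15 − 5·1.9393 + 5 = 1.453
ΔM = M_A − M_B = -3.930 − (1.453) = -5.384; smaller M is more luminous → Star A.
L ratio = 10^(0.4 |ΔM|) = 10^2.154 = 142.4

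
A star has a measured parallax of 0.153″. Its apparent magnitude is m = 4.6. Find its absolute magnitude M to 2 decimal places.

M ≈ 5.52

d = 1/p = 1/0.153″ = 6.536 pc
5 log₁₀(d/10 pc) = 5 log₁₀(6.536) − 5 = -0.923
M = m − 5 log₁₀(d/10) = 4.6 + 0.923 = 5.523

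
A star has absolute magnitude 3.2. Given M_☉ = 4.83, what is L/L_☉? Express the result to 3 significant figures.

L/L_☉ ≈ 4.49

M − M_☉ = 3.2 − 4.83 = -1.630
L/L_☉ = 10^(−0.4 (M − M_☉)) = 10^0.652 = 4.487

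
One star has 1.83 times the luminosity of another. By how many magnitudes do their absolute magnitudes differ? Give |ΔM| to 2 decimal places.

|ΔM| ≈ 0.66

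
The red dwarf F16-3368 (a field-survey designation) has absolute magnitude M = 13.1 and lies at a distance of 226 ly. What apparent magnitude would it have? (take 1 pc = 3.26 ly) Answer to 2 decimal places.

m ≈ 17.30

d = 226 ly / 3.26 = 69.33 pc
m = M + 5 log₁₀ d − 5 = 13.1 + 5·1.8409 − 5 = 17.304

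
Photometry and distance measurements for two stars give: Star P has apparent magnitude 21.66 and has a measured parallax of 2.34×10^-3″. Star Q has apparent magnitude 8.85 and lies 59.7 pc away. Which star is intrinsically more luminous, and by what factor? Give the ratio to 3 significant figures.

Star Q is more luminous, by a factor of 2600.

Star P: d = 1/p = 1/2.34×10^-3″ = 427.4 pc
Star P: M = m − 5 log₁₀ d + 5 = 21.66 − 5·2.6308 + 5 = 13.506
Star Q: M = m − 5 log₁₀ d + 5 = 8.85 − 5·1.7760 + 5 = 4.970
ΔM = M_P − M_Q = 13.506 − (4.970) = 8.536; smaller M is more luminous → Star Q.
L ratio = 10^(0.4 |ΔM|) = 10^3.414 = 2596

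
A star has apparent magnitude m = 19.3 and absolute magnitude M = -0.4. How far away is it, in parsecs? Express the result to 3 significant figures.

d ≈ 87100 pc

Distance modulus: m − M = 19.3 − (-0.4) = 19.700
m − M = 5 log₁₀ d − 5
log₁₀ d = (m − M)/5 + 1 = 4.9400
d = 10^4.9400 = 87100 pc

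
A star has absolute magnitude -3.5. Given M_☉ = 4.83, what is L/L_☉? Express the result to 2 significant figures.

M − M_☉ = -3.5 − 4.83 = -8.330
L/L_☉ = 10^(−0.4 (M − M_☉)) = 10^3.332 = 2148

L/L_☉ ≈ 2100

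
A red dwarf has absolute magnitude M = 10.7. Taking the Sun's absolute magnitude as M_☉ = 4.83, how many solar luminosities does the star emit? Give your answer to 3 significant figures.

L/L_☉ ≈ 4.49×10^-3

M − M_☉ = 10.7 − 4.83 = 5.870
L/L_☉ = 10^(−0.4 (M − M_☉)) = 10^-2.348 = 4.487×10^-3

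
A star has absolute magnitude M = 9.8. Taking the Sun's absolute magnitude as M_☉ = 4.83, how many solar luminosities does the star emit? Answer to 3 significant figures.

M − M_☉ = 9.8 − 4.83 = 4.970
L/L_☉ = 10^(−0.4 (M − M_☉)) = 10^-1.988 = 0.01028

L/L_☉ ≈ 0.0103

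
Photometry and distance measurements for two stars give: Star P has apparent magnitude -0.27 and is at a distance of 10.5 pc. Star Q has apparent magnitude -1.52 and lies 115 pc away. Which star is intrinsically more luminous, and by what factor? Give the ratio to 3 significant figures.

Star P: M = m − 5 log₁₀ d + 5 = -0.27 − 5·1.0212 + 5 = -0.376
Star Q: M = m − 5 log₁₀ d + 5 = -1.52 − 5·2.0607 + 5 = -6.823
ΔM = M_P − M_Q = -0.376 − (-6.823) = 6.448; smaller M is more luminous → Star Q.
L ratio = 10^(0.4 |ΔM|) = 10^2.579 = 379.3

Star Q is more luminous, by a factor of 379.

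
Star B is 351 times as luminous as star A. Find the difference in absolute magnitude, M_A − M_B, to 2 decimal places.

M_A − M_B ≈ 6.36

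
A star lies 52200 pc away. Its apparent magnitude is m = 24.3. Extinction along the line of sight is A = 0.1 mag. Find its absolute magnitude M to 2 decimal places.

M ≈ 5.61

5 log₁₀(d/10 pc) = 5 log₁₀(52200) − 5 = 18.588
M = m − 5 log₁₀(d/10) − A = 24.3 − 18.588 − 0.1 = 5.612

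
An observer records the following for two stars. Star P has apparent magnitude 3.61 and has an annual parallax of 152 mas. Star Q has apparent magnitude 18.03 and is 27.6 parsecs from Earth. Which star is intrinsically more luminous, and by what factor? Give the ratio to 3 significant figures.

Star P is more luminous, by a factor of 33300.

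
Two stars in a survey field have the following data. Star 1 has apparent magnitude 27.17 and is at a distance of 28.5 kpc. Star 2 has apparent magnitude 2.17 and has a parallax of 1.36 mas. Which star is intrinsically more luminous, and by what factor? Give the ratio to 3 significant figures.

Star 2 is more luminous, by a factor of 6.66×10^6.

Star 1: d = 28.5 kpc = 28500 pc
Star 1: M = m − 5 log₁₀ d + 5 = 27.17 − 5·4.4548 + 5 = 9.896
Star 2: p = 1.36 mas = 1.36×10^-3″ → d = 1/p = 735.3 pc
Star 2: M = m − 5 log₁₀ d + 5 = 2.17 − 5·2.8665 + 5 = -7.162
ΔM = M_1 − M_2 = 9.896 − (-7.162) = 17.058; smaller M is more luminous → Star 2.
L ratio = 10^(0.4 |ΔM|) = 10^6.823 = 6.656×10^6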